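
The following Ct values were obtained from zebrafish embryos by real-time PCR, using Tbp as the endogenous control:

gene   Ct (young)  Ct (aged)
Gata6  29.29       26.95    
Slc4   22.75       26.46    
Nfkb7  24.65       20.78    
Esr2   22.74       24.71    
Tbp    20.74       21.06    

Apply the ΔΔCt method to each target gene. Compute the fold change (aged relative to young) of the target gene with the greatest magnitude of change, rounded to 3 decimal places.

18.252

Gata6: ΔΔCt = (26.95−21.06) − (29.29−20.74) = 5.89 − 8.55 = -2.66; fold change = 2^2.66 = 6.320
Slc4: ΔΔCt = (26.46−21.06) − (22.75−20.74) = 5.40 − 2.01 = 3.39; fold change = 2^-3.39 = 0.095
Nfkb7: ΔΔCt = (20.78−21.06) − (24.65−20.74) = -0.28 − 3.91 = -4.19; fold change = 2^4.19 = 18.252
Esr2: ΔΔCt = (24.71−21.06) − (22.74−20.74) = 3.65 − 2.00 = 1.65; fold change = 2^-1.65 = 0.319
Nfkb7 has the largest |ΔΔCt| = 4.19.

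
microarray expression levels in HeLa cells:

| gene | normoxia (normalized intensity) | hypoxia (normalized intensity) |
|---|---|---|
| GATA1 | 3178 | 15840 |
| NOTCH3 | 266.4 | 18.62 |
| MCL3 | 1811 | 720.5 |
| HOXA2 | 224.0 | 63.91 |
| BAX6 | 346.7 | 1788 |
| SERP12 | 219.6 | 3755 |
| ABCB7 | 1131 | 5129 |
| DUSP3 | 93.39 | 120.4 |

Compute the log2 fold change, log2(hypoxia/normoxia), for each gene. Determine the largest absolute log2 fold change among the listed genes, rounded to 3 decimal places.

log2(15840/3178) = 2.317  (GATA1)
log2(18.62/266.4) = -3.839  (NOTCH3)
log2(720.5/1811) = -1.330  (MCL3)
log2(63.91/224.0) = -1.809  (HOXA2)
log2(1788/346.7) = 2.367  (BAX6)
log2(3755/219.6) = 4.096  (SERP12)
log2(5129/1131) = 2.181  (ABCB7)
log2(120.4/93.39) = 0.366  (DUSP3)
The largest magnitude belongs to SERP12.

4.096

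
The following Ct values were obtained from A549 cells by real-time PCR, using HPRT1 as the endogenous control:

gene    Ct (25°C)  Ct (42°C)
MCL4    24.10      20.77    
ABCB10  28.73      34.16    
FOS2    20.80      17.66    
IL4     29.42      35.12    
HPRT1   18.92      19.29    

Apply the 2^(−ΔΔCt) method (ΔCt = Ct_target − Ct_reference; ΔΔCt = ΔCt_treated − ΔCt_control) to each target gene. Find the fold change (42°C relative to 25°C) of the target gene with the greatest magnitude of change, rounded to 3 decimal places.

0.025

MCL4: ΔΔCt = (20.77−19.29) − (24.10−18.92) = 1.48 − 5.18 = -3.70; fold change = 2^3.70 = 12.996
ABCB10: ΔΔCt = (34.16−19.29) − (28.73−18.92) = 14.87 − 9.81 = 5.06; fold change = 2^-5.06 = 0.030
FOS2: ΔΔCt = (17.66−19.29) − (20.80−18.92) = -1.63 − 1.88 = -3.51; fold change = 2^3.51 = 11.392
IL4: ΔΔCt = (35.12−19.29) − (29.42−18.92) = 15.83 − 10.50 = 5.33; fold change = 2^-5.33 = 0.025
IL4 has the largest |ΔΔCt| = 5.33.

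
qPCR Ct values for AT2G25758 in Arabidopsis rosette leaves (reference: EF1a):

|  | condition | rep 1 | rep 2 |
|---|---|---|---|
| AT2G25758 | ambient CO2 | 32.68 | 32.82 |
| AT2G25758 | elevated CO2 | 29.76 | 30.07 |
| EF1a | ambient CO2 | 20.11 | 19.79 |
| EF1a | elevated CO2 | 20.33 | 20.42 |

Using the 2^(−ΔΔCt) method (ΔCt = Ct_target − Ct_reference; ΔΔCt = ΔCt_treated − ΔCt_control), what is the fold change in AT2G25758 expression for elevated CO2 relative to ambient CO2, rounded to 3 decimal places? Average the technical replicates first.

Mean Ct: AT2G25758 ambient CO2 32.750; AT2G25758 elevated CO2 29.915; EF1a ambient CO2 19.950; EF1a elevated CO2 20.375
ΔCt(ambient CO2) = 32.750 − 19.950 = 12.800
ΔCt(elevated CO2) = 29.915 − 20.375 = 9.540
ΔΔCt = 9.540 − 12.800 = -3.260
Fold change = 2^(−(-3.260)) = 2^3.260 = 9.5798

9.580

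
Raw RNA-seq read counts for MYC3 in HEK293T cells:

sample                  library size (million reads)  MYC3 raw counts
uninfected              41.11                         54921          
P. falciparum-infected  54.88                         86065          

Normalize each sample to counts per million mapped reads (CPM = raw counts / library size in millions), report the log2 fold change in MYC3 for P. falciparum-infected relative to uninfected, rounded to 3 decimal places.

CPM(uninfected) = 54921 / 41.11 = 1335.9523
CPM(P. falciparum-infected) = 86065 / 54.88 = 1568.2398
Fold change = 1568.2398 / 1335.9523 = 1.17387
log2(1.17387) = 0.2313

0.231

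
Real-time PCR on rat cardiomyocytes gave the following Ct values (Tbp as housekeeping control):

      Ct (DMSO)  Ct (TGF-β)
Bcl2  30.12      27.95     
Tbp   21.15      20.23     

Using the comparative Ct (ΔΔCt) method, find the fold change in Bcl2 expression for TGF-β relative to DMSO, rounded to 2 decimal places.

ΔCt(DMSO) = 30.120 − 21.150 = 8.970
ΔCt(TGF-β) = 27.950 − 20.230 = 7.720
ΔΔCt = 7.720 − 8.970 = -1.250
Fold change = 2^(−(-1.250)) = 2^1.250 = 2.378

2.38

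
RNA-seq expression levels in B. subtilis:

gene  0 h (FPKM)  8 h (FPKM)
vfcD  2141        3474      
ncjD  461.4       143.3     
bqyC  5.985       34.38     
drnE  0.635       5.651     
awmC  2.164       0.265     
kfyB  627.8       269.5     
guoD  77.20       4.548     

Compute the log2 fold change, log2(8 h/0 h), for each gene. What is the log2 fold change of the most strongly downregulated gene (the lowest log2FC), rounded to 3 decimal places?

-4.085

log2(3474/2141) = 0.698  (vfcD)
log2(143.3/461.4) = -1.687  (ncjD)
log2(34.38/5.985) = 2.522  (bqyC)
log2(5.651/0.635) = 3.154  (drnE)
log2(0.265/2.164) = -3.030  (awmC)
log2(269.5/627.8) = -1.220  (kfyB)
log2(4.548/77.20) = -4.085  (guoD)
guoD is most strongly downregulated.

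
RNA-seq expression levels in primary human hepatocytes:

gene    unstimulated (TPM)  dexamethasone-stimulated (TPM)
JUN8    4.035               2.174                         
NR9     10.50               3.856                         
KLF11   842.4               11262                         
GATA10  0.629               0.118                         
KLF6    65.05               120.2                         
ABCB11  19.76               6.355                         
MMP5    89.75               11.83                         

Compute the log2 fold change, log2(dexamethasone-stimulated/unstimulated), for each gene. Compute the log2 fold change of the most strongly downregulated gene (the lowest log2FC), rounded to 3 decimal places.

log2(2.174/4.035) = -0.892  (JUN8)
log2(3.856/10.50) = -1.445  (NR9)
log2(11262/842.4) = 3.741  (KLF11)
log2(0.118/0.629) = -2.414  (GATA10)
log2(120.2/65.05) = 0.886  (KLF6)
log2(6.355/19.76) = -1.637  (ABCB11)
log2(11.83/89.75) = -2.923  (MMP5)
MMP5 is most strongly downregulated.

-2.923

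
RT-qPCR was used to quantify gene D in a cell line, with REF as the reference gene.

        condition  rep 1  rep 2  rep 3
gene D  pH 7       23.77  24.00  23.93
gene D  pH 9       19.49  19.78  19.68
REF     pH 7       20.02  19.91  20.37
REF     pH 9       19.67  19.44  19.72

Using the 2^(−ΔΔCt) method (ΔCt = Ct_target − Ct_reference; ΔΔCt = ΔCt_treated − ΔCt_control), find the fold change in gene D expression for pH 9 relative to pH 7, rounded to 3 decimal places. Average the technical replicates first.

Mean Ct: gene D pH 7 23.900; gene D pH 9 19.650; REF pH 7 20.100; REF pH 9 19.610
ΔCt(pH 7) = 23.900 − 20.100 = 3.800
ΔCt(pH 9) = 19.650 − 19.610 = 0.040
ΔΔCt = 0.040 − 3.800 = -3.760
Fold change = 2^(−(-3.760)) = 2^3.760 = 13.5479

13.548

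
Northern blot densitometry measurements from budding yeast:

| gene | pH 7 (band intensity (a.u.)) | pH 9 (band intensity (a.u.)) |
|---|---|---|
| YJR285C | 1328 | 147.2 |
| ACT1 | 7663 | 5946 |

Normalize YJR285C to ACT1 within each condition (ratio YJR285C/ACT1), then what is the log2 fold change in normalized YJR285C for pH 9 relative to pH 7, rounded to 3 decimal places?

-2.807

YJR285C/ACT1 (pH 7) = 1328 / 7663 = 0.1733
YJR285C/ACT1 (pH 9) = 147.2 / 5946 = 0.024756
Fold change = 0.024756 / 0.1733 = 0.1429
log2(0.1429) = -2.8074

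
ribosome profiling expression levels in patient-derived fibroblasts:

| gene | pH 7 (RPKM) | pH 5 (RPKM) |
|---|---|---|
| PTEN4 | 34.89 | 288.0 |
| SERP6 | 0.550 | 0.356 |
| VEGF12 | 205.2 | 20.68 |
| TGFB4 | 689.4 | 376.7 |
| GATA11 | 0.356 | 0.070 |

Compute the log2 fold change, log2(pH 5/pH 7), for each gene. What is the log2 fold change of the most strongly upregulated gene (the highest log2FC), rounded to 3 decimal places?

3.045

log2(288.0/34.89) = 3.045  (PTEN4)
log2(0.356/0.550) = -0.628  (SERP6)
log2(20.68/205.2) = -3.311  (VEGF12)
log2(376.7/689.4) = -0.872  (TGFB4)
log2(0.070/0.356) = -2.346  (GATA11)
PTEN4 is most strongly upregulated.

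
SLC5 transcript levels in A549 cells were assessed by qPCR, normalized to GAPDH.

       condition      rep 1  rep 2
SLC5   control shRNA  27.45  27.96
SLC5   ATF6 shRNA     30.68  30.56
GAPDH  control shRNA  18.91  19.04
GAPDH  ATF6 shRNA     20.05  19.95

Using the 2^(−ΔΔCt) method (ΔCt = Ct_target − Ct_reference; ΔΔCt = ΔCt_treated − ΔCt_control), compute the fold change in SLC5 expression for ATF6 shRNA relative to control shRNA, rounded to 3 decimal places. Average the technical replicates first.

0.270

Mean Ct: SLC5 control shRNA 27.705; SLC5 ATF6 shRNA 30.620; GAPDH control shRNA 18.975; GAPDH ATF6 shRNA 20.000
ΔCt(control shRNA) = 27.705 − 18.975 = 8.730
ΔCt(ATF6 shRNA) = 30.620 − 20.000 = 10.620
ΔΔCt = 10.620 − 8.730 = 1.890
Fold change = 2^(−1.890) = 0.2698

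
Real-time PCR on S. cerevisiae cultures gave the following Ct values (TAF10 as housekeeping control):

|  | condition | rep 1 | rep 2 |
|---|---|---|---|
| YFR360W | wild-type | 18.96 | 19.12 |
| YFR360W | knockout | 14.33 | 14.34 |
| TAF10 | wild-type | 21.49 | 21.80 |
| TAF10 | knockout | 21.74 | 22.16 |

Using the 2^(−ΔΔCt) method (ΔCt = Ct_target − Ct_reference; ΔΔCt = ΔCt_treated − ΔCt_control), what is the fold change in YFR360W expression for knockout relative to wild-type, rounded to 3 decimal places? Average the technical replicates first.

32.223

Mean Ct: YFR360W wild-type 19.040; YFR360W knockout 14.335; TAF10 wild-type 21.645; TAF10 knockout 21.950
ΔCt(wild-type) = 19.040 − 21.645 = -2.605
ΔCt(knockout) = 14.335 − 21.950 = -7.615
ΔΔCt = -7.615 − (-2.605) = -5.010
Fold change = 2^(−(-5.010)) = 2^5.010 = 32.2226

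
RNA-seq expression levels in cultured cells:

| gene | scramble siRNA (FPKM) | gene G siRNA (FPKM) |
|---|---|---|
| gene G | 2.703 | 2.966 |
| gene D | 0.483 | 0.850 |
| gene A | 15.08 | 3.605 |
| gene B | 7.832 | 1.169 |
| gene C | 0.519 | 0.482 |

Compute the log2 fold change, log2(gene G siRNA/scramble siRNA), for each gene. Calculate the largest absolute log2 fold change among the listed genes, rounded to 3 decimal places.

log2(2.966/2.703) = 0.134  (gene G)
log2(0.850/0.483) = 0.815  (gene D)
log2(3.605/15.08) = -2.065  (gene A)
log2(1.169/7.832) = -2.744  (gene B)
log2(0.482/0.519) = -0.107  (gene C)
The largest magnitude belongs to gene B.

2.744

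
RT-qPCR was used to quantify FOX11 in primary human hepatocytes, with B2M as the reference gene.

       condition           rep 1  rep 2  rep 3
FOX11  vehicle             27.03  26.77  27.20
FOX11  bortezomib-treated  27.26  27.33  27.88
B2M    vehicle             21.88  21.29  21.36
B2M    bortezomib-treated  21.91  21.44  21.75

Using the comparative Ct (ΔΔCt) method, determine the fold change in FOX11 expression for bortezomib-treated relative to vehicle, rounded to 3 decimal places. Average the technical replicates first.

0.812

Mean Ct: FOX11 vehicle 27.000; FOX11 bortezomib-treated 27.490; B2M vehicle 21.510; B2M bortezomib-treated 21.700
ΔCt(vehicle) = 27.000 − 21.510 = 5.490
ΔCt(bortezomib-treated) = 27.490 − 21.700 = 5.790
ΔΔCt = 5.790 − 5.490 = 0.300
Fold change = 2^(−0.300) = 0.8123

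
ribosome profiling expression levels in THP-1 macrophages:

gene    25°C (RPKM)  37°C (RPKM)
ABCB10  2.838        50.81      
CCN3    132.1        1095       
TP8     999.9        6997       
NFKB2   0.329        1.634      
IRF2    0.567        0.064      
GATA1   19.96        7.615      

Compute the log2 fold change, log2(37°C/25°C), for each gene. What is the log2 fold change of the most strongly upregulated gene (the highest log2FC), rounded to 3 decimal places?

log2(50.81/2.838) = 4.162  (ABCB10)
log2(1095/132.1) = 3.051  (CCN3)
log2(6997/999.9) = 2.807  (TP8)
log2(1.634/0.329) = 2.312  (NFKB2)
log2(0.064/0.567) = -3.147  (IRF2)
log2(7.615/19.96) = -1.390  (GATA1)
ABCB10 is most strongly upregulated.

4.162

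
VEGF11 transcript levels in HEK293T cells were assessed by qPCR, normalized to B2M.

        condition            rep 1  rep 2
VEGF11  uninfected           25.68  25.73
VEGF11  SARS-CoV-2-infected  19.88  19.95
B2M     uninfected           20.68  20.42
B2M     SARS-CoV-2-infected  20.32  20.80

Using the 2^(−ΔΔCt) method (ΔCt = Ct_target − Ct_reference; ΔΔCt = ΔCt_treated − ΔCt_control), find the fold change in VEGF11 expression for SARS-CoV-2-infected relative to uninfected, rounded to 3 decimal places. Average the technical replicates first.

Mean Ct: VEGF11 uninfected 25.705; VEGF11 SARS-CoV-2-infected 19.915; B2M uninfected 20.550; B2M SARS-CoV-2-infected 20.560
ΔCt(uninfected) = 25.705 − 20.550 = 5.155
ΔCt(SARS-CoV-2-infected) = 19.915 − 20.560 = -0.645
ΔΔCt = -0.645 − 5.155 = -5.800
Fold change = 2^(−(-5.800)) = 2^5.800 = 55.7152

55.715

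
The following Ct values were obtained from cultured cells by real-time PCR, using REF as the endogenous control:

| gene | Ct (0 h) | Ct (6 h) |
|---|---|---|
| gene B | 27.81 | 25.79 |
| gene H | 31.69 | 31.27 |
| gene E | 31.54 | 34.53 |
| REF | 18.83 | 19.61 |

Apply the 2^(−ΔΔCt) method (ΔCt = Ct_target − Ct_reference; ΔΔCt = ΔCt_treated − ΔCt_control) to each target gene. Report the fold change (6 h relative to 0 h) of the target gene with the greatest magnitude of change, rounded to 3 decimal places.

gene B: ΔΔCt = (25.79−19.61) − (27.81−18.83) = 6.18 − 8.98 = -2.80; fold change = 2^2.80 = 6.964
gene H: ΔΔCt = (31.27−19.61) − (31.69−18.83) = 11.66 − 12.86 = -1.20; fold change = 2^1.20 = 2.297
gene E: ΔΔCt = (34.53−19.61) − (31.54−18.83) = 14.92 − 12.71 = 2.21; fold change = 2^-2.21 = 0.216
gene B has the largest |ΔΔCt| = 2.80.

6.964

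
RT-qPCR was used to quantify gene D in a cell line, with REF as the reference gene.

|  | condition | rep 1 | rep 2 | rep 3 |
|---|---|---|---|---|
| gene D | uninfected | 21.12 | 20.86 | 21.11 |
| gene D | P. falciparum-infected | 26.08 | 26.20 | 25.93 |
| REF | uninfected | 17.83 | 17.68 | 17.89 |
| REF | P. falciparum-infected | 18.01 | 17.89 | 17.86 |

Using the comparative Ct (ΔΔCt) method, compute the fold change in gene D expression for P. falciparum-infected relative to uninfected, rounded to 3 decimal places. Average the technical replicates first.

Mean Ct: gene D uninfected 21.030; gene D P. falciparum-infected 26.070; REF uninfected 17.800; REF P. falciparum-infected 17.920
ΔCt(uninfected) = 21.030 − 17.800 = 3.230
ΔCt(P. falciparum-infected) = 26.070 − 17.920 = 8.150
ΔΔCt = 8.150 − 3.230 = 4.920
Fold change = 2^(−4.920) = 0.0330

0.033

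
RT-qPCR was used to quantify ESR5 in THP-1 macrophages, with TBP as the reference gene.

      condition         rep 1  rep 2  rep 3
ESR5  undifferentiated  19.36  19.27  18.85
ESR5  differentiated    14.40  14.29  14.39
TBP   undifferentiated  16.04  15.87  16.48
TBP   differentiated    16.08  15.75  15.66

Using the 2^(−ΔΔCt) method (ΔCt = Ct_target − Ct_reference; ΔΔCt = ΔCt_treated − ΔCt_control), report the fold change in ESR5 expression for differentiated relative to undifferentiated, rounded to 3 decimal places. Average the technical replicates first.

22.627

Mean Ct: ESR5 undifferentiated 19.160; ESR5 differentiated 14.360; TBP undifferentiated 16.130; TBP differentiated 15.830
ΔCt(undifferentiated) = 19.160 − 16.130 = 3.030
ΔCt(differentiated) = 14.360 − 15.830 = -1.470
ΔΔCt = -1.470 − 3.030 = -4.500
Fold change = 2^(−(-4.500)) = 2^4.500 = 22.6274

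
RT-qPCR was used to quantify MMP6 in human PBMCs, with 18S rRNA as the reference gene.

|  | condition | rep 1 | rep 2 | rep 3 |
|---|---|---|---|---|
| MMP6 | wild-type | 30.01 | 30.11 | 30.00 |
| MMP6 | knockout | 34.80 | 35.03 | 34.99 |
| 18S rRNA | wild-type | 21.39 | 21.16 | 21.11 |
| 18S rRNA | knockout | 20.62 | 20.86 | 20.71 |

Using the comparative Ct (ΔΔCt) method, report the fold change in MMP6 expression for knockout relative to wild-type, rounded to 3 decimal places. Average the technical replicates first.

Mean Ct: MMP6 wild-type 30.040; MMP6 knockout 34.940; 18S rRNA wild-type 21.220; 18S rRNA knockout 20.730
ΔCt(wild-type) = 30.040 − 21.220 = 8.820
ΔCt(knockout) = 34.940 − 20.730 = 14.210
ΔΔCt = 14.210 − 8.820 = 5.390
Fold change = 2^(−5.390) = 0.0238

0.024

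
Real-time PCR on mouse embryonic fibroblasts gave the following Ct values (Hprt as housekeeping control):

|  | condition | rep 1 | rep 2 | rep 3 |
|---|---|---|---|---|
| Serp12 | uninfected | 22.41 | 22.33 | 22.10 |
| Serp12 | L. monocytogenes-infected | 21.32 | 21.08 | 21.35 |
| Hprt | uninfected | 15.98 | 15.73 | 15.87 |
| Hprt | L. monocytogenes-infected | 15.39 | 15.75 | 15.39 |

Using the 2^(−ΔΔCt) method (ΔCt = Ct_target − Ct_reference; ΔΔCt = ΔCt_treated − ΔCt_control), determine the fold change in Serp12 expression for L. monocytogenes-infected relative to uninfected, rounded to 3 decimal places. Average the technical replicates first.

Mean Ct: Serp12 uninfected 22.280; Serp12 L. monocytogenes-infected 21.250; Hprt uninfected 15.860; Hprt L. monocytogenes-infected 15.510
ΔCt(uninfected) = 22.280 − 15.860 = 6.420
ΔCt(L. monocytogenes-infected) = 21.250 − 15.510 = 5.740
ΔΔCt = 5.740 − 6.420 = -0.680
Fold change = 2^(−(-0.680)) = 2^0.680 = 1.6021

1.602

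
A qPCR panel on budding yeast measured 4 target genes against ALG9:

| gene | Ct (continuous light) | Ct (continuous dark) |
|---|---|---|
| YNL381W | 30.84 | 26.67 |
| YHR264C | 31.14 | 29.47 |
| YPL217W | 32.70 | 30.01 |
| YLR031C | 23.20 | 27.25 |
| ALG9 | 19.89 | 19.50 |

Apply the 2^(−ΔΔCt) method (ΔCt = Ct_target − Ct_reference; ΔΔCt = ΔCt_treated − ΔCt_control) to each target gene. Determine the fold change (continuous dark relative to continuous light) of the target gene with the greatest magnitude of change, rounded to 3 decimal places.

0.046

YNL381W: ΔΔCt = (26.67−19.50) − (30.84−19.89) = 7.17 − 10.95 = -3.78; fold change = 2^3.78 = 13.737
YHR264C: ΔΔCt = (29.47−19.50) − (31.14−19.89) = 9.97 − 11.25 = -1.28; fold change = 2^1.28 = 2.428
YPL217W: ΔΔCt = (30.01−19.50) − (32.70−19.89) = 10.51 − 12.81 = -2.30; fold change = 2^2.30 = 4.925
YLR031C: ΔΔCt = (27.25−19.50) − (23.20−19.89) = 7.75 − 3.31 = 4.44; fold change = 2^-4.44 = 0.046
YLR031C has the largest |ΔΔCt| = 4.44.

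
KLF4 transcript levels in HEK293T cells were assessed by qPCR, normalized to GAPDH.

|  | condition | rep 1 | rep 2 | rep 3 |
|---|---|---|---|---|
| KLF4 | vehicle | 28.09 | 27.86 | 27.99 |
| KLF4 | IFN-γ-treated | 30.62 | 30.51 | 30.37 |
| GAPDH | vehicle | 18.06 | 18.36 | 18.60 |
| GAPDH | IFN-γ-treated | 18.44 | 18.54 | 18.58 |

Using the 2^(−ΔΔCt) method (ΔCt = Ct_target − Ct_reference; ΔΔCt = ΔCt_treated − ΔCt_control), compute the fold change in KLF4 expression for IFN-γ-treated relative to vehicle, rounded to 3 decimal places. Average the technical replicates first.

0.198

Mean Ct: KLF4 vehicle 27.980; KLF4 IFN-γ-treated 30.500; GAPDH vehicle 18.340; GAPDH IFN-γ-treated 18.520
ΔCt(vehicle) = 27.980 − 18.340 = 9.640
ΔCt(IFN-γ-treated) = 30.500 − 18.520 = 11.980
ΔΔCt = 11.980 − 9.640 = 2.340
Fold change = 2^(−2.340) = 0.1975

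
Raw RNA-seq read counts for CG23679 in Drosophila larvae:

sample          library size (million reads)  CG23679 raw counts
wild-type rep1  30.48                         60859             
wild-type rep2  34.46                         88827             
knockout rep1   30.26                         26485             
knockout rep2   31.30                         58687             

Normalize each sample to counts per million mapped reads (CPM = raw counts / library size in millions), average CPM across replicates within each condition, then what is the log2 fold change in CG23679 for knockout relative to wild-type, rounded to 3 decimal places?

CPM(wild-type rep1) = 60859 / 30.48 = 1996.6864
CPM(wild-type rep2) = 88827 / 34.46 = 2577.6843
CPM(knockout rep1) = 26485 / 30.26 = 875.2479
CPM(knockout rep2) = 58687 / 31.30 = 1874.9840
mean CPM(wild-type) = 2287.1853; mean CPM(knockout) = 1375.1159
Fold change = 1375.1159 / 2287.1853 = 0.60123
log2(0.60123) = -0.7340

-0.734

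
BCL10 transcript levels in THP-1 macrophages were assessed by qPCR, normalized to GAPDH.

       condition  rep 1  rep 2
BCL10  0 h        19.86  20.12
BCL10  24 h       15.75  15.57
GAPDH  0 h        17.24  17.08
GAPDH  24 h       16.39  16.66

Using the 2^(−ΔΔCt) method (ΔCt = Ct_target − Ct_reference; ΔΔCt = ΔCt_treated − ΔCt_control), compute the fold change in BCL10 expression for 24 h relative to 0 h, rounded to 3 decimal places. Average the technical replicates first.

Mean Ct: BCL10 0 h 19.990; BCL10 24 h 15.660; GAPDH 0 h 17.160; GAPDH 24 h 16.525
ΔCt(0 h) = 19.990 − 17.160 = 2.830
ΔCt(24 h) = 15.660 − 16.525 = -0.865
ΔΔCt = -0.865 − 2.830 = -3.695
Fold change = 2^(−(-3.695)) = 2^3.695 = 12.9511

12.951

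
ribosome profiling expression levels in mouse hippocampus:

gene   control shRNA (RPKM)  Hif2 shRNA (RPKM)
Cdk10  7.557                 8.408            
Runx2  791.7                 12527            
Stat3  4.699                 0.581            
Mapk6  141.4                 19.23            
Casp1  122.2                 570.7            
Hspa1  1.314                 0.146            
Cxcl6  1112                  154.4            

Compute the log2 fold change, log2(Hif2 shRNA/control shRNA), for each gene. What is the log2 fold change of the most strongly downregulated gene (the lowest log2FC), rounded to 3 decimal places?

log2(8.408/7.557) = 0.154  (Cdk10)
log2(12527/791.7) = 3.984  (Runx2)
log2(0.581/4.699) = -3.016  (Stat3)
log2(19.23/141.4) = -2.878  (Mapk6)
log2(570.7/122.2) = 2.223  (Casp1)
log2(0.146/1.314) = -3.170  (Hspa1)
log2(154.4/1112) = -2.848  (Cxcl6)
Hspa1 is most strongly downregulated.

-3.170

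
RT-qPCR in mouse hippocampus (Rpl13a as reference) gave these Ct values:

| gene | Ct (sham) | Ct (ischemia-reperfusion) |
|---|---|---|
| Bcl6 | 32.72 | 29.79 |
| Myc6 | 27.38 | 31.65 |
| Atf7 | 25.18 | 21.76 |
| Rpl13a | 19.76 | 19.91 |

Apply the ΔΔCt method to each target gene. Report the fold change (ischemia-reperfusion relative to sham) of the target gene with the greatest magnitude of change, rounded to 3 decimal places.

Bcl6: ΔΔCt = (29.79−19.91) − (32.72−19.76) = 9.88 − 12.96 = -3.08; fold change = 2^3.08 = 8.456
Myc6: ΔΔCt = (31.65−19.91) − (27.38−19.76) = 11.74 − 7.62 = 4.12; fold change = 2^-4.12 = 0.058
Atf7: ΔΔCt = (21.76−19.91) − (25.18−19.76) = 1.85 − 5.42 = -3.57; fold change = 2^3.57 = 11.876
Myc6 has the largest |ΔΔCt| = 4.12.

0.058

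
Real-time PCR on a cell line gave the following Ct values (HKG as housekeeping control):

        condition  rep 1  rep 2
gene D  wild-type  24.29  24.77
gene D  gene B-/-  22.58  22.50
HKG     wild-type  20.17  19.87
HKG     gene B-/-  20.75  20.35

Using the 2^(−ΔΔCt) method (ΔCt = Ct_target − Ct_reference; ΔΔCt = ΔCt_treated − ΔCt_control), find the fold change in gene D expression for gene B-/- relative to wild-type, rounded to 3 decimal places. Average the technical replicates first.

Mean Ct: gene D wild-type 24.530; gene D gene B-/- 22.540; HKG wild-type 20.020; HKG gene B-/- 20.550
ΔCt(wild-type) = 24.530 − 20.020 = 4.510
ΔCt(gene B-/-) = 22.540 − 20.550 = 1.990
ΔΔCt = 1.990 − 4.510 = -2.520
Fold change = 2^(−(-2.520)) = 2^2.520 = 5.7358

5.736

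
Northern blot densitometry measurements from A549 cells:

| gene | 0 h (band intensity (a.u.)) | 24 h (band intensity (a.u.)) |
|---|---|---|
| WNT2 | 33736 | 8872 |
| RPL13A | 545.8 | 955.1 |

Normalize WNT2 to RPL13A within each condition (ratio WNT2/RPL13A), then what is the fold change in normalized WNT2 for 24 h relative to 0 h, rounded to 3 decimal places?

0.150

WNT2/RPL13A (0 h) = 33736 / 545.8 = 61.81
WNT2/RPL13A (24 h) = 8872 / 955.1 = 9.2891
Fold change = 9.2891 / 61.81 = 0.1503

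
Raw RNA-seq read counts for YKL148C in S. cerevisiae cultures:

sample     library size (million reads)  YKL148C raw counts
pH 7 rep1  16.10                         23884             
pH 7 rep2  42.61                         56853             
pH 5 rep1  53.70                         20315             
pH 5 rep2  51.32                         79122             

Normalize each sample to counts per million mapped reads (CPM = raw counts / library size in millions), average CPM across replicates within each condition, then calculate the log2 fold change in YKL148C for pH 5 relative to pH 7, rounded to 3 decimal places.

CPM(pH 7 rep1) = 23884 / 16.10 = 1483.4783
CPM(pH 7 rep2) = 56853 / 42.61 = 1334.2643
CPM(pH 5 rep1) = 20315 / 53.70 = 378.3054
CPM(pH 5 rep2) = 79122 / 51.32 = 1541.7381
mean CPM(pH 7) = 1408.8713; mean CPM(pH 5) = 960.0218
Fold change = 960.0218 / 1408.8713 = 0.68141
log2(0.68141) = -0.5534

-0.553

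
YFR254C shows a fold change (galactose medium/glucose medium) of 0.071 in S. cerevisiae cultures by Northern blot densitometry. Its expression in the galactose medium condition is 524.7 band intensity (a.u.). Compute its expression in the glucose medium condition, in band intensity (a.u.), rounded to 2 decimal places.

glucose medium expression = 524.7 / 0.071 = 7390.14

7390.14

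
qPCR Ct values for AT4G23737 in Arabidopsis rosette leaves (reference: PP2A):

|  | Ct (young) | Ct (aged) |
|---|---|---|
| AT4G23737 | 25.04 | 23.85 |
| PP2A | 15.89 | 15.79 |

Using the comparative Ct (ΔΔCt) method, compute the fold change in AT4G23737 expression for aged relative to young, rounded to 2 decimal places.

2.13

ΔCt(young) = 25.040 − 15.890 = 9.150
ΔCt(aged) = 23.850 − 15.790 = 8.060
ΔΔCt = 8.060 − 9.150 = -1.090
Fold change = 2^(−(-1.090)) = 2^1.090 = 2.129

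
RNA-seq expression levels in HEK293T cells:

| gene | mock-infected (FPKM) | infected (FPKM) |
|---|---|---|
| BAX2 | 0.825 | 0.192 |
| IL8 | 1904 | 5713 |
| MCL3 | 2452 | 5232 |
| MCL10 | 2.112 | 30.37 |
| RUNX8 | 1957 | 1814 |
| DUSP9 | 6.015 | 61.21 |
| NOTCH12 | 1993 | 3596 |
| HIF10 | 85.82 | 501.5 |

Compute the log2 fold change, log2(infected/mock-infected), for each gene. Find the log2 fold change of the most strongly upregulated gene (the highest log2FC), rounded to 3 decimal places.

log2(0.192/0.825) = -2.103  (BAX2)
log2(5713/1904) = 1.585  (IL8)
log2(5232/2452) = 1.093  (MCL3)
log2(30.37/2.112) = 3.846  (MCL10)
log2(1814/1957) = -0.109  (RUNX8)
log2(61.21/6.015) = 3.347  (DUSP9)
log2(3596/1993) = 0.851  (NOTCH12)
log2(501.5/85.82) = 2.547  (HIF10)
MCL10 is most strongly upregulated.

3.846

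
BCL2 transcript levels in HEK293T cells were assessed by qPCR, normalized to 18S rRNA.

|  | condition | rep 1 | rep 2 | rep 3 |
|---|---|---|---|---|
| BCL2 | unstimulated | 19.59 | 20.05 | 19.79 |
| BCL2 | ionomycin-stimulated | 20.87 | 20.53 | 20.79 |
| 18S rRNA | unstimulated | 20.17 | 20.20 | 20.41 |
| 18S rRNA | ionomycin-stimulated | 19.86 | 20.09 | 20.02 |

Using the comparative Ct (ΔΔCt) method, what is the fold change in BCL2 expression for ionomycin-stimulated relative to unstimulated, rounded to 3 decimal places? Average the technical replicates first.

Mean Ct: BCL2 unstimulated 19.810; BCL2 ionomycin-stimulated 20.730; 18S rRNA unstimulated 20.260; 18S rRNA ionomycin-stimulated 19.990
ΔCt(unstimulated) = 19.810 − 20.260 = -0.450
ΔCt(ionomycin-stimulated) = 20.730 − 19.990 = 0.740
ΔΔCt = 0.740 − (-0.450) = 1.190
Fold change = 2^(−1.190) = 0.4383

0.438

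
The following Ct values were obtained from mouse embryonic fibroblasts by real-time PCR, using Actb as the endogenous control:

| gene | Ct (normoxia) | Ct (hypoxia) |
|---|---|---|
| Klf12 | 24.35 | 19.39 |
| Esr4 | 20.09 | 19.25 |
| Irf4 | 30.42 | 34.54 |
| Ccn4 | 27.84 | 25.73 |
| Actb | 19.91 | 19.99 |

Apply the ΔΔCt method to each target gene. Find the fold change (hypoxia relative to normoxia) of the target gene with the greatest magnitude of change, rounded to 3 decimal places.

32.900

Klf12: ΔΔCt = (19.39−19.99) − (24.35−19.91) = -0.60 − 4.44 = -5.04; fold change = 2^5.04 = 32.900
Esr4: ΔΔCt = (19.25−19.99) − (20.09−19.91) = -0.74 − 0.18 = -0.92; fold change = 2^0.92 = 1.892
Irf4: ΔΔCt = (34.54−19.99) − (30.42−19.91) = 14.55 − 10.51 = 4.04; fold change = 2^-4.04 = 0.061
Ccn4: ΔΔCt = (25.73−19.99) − (27.84−19.91) = 5.74 − 7.93 = -2.19; fold change = 2^2.19 = 4.563
Klf12 has the largest |ΔΔCt| = 5.04.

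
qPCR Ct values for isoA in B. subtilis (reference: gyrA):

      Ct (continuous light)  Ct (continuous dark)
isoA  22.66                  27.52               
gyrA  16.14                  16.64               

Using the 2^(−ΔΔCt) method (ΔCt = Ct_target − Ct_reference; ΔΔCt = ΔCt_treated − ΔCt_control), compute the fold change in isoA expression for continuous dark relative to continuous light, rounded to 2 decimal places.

0.05

ΔCt(continuous light) = 22.660 − 16.140 = 6.520
ΔCt(continuous dark) = 27.520 − 16.640 = 10.880
ΔΔCt = 10.880 − 6.520 = 4.360
Fold change = 2^(−4.360) = 0.049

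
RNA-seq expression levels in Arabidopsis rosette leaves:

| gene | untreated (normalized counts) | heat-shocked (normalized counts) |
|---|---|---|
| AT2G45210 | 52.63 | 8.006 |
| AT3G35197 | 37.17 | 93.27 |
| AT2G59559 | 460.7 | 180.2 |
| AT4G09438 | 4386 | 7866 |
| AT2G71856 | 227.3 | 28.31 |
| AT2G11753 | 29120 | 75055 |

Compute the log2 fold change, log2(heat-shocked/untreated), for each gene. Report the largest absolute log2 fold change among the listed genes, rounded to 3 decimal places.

log2(8.006/52.63) = -2.717  (AT2G45210)
log2(93.27/37.17) = 1.327  (AT3G35197)
log2(180.2/460.7) = -1.354  (AT2G59559)
log2(7866/4386) = 0.843  (AT4G09438)
log2(28.31/227.3) = -3.005  (AT2G71856)
log2(75055/29120) = 1.366  (AT2G11753)
The largest magnitude belongs to AT2G71856.

3.005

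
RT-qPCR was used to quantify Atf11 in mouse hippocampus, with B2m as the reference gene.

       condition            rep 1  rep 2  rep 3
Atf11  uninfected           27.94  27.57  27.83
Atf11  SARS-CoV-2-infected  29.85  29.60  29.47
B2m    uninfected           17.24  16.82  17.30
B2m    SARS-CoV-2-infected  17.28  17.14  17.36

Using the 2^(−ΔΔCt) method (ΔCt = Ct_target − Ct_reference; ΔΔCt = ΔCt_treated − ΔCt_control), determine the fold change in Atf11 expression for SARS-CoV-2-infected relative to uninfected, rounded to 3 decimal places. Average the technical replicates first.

0.304

Mean Ct: Atf11 uninfected 27.780; Atf11 SARS-CoV-2-infected 29.640; B2m uninfected 17.120; B2m SARS-CoV-2-infected 17.260
ΔCt(uninfected) = 27.780 − 17.120 = 10.660
ΔCt(SARS-CoV-2-infected) = 29.640 − 17.260 = 12.380
ΔΔCt = 12.380 − 10.660 = 1.720
Fold change = 2^(−1.720) = 0.3035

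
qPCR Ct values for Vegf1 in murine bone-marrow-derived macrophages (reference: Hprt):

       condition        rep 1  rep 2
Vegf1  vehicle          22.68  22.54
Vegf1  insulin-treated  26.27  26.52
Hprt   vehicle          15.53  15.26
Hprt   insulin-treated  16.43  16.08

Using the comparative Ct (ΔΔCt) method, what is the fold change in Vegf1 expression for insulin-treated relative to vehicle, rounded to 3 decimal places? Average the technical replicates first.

0.132

Mean Ct: Vegf1 vehicle 22.610; Vegf1 insulin-treated 26.395; Hprt vehicle 15.395; Hprt insulin-treated 16.255
ΔCt(vehicle) = 22.610 − 15.395 = 7.215
ΔCt(insulin-treated) = 26.395 − 16.255 = 10.140
ΔΔCt = 10.140 − 7.215 = 2.925
Fold change = 2^(−2.925) = 0.1317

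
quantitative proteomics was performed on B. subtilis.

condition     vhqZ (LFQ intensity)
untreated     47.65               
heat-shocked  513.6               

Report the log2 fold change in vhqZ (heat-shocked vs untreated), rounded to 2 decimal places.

Fold change = 513.6 / 47.65 = 10.7786
log2(10.7786) = 3.430

3.43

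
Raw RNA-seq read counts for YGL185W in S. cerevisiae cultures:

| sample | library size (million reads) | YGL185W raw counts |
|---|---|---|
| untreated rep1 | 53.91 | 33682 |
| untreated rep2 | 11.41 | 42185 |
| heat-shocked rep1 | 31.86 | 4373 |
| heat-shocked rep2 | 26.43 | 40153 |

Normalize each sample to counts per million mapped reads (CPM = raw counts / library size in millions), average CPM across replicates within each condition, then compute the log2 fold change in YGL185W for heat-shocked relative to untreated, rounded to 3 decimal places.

-1.384

CPM(untreated rep1) = 33682 / 53.91 = 624.7820
CPM(untreated rep2) = 42185 / 11.41 = 3697.1954
CPM(heat-shocked rep1) = 4373 / 31.86 = 137.2567
CPM(heat-shocked rep2) = 40153 / 26.43 = 1519.2206
mean CPM(untreated) = 2160.9887; mean CPM(heat-shocked) = 828.2387
Fold change = 828.2387 / 2160.9887 = 0.38327
log2(0.38327) = -1.3836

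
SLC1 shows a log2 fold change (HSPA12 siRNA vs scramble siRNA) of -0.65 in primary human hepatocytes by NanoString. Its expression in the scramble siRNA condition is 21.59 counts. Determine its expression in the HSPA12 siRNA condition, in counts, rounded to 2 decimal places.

13.76

Fold change = 2^(-0.65) = 0.6373
HSPA12 siRNA expression = 21.59 × 0.6373 = 13.76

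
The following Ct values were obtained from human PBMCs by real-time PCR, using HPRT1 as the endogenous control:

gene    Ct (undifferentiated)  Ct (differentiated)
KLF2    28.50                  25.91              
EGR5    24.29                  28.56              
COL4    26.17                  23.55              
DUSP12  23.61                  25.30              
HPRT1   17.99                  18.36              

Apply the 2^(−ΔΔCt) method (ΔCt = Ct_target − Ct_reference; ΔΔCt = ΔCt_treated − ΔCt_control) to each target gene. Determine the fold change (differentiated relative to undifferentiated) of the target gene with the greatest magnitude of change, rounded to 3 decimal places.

KLF2: ΔΔCt = (25.91−18.36) − (28.50−17.99) = 7.55 − 10.51 = -2.96; fold change = 2^2.96 = 7.781
EGR5: ΔΔCt = (28.56−18.36) − (24.29−17.99) = 10.20 − 6.30 = 3.90; fold change = 2^-3.90 = 0.067
COL4: ΔΔCt = (23.55−18.36) − (26.17−17.99) = 5.19 − 8.18 = -2.99; fold change = 2^2.99 = 7.945
DUSP12: ΔΔCt = (25.30−18.36) − (23.61−17.99) = 6.94 − 5.62 = 1.32; fold change = 2^-1.32 = 0.401
EGR5 has the largest |ΔΔCt| = 3.90.

0.067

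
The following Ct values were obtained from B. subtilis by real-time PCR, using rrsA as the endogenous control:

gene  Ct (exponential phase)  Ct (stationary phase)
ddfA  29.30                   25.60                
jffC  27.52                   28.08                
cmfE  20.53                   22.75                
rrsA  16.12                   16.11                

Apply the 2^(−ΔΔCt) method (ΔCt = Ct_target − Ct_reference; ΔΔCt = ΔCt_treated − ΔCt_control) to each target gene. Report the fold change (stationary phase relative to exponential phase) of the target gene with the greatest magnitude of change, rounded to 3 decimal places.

12.906

ddfA: ΔΔCt = (25.60−16.11) − (29.30−16.12) = 9.49 − 13.18 = -3.69; fold change = 2^3.69 = 12.906
jffC: ΔΔCt = (28.08−16.11) − (27.52−16.12) = 11.97 − 11.40 = 0.57; fold change = 2^-0.57 = 0.674
cmfE: ΔΔCt = (22.75−16.11) − (20.53−16.12) = 6.64 − 4.41 = 2.23; fold change = 2^-2.23 = 0.213
ddfA has the largest |ΔΔCt| = 3.69.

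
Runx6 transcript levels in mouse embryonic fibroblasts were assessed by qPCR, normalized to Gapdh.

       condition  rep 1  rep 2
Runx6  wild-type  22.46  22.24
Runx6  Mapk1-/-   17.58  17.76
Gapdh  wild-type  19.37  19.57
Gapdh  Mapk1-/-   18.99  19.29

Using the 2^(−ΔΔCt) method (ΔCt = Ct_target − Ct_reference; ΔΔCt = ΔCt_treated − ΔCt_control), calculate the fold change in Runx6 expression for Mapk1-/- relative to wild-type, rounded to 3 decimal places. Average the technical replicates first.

20.393

Mean Ct: Runx6 wild-type 22.350; Runx6 Mapk1-/- 17.670; Gapdh wild-type 19.470; Gapdh Mapk1-/- 19.140
ΔCt(wild-type) = 22.350 − 19.470 = 2.880
ΔCt(Mapk1-/-) = 17.670 − 19.140 = -1.470
ΔΔCt = -1.470 − 2.880 = -4.350
Fold change = 2^(−(-4.350)) = 2^4.350 = 20.3930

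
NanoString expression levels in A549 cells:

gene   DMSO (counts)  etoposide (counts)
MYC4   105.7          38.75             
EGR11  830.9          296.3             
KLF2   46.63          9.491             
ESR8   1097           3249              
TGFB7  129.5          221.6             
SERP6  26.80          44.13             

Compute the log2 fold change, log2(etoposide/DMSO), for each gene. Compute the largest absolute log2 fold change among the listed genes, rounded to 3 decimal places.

2.297

log2(38.75/105.7) = -1.448  (MYC4)
log2(296.3/830.9) = -1.488  (EGR11)
log2(9.491/46.63) = -2.297  (KLF2)
log2(3249/1097) = 1.566  (ESR8)
log2(221.6/129.5) = 0.775  (TGFB7)
log2(44.13/26.80) = 0.720  (SERP6)
The largest magnitude belongs to KLF2.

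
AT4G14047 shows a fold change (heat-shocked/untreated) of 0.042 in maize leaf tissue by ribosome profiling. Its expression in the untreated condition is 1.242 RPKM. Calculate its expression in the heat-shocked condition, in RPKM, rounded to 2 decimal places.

heat-shocked expression = 1.242 × 0.042 = 0.05

0.05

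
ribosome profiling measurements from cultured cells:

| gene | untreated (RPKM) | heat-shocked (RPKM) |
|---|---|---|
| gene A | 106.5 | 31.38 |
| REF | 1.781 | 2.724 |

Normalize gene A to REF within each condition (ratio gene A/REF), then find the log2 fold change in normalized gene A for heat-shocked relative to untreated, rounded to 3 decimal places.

-2.376

gene A/REF (untreated) = 106.5 / 1.781 = 59.798
gene A/REF (heat-shocked) = 31.38 / 2.724 = 11.52
Fold change = 11.52 / 59.798 = 0.1926
log2(0.1926) = -2.3760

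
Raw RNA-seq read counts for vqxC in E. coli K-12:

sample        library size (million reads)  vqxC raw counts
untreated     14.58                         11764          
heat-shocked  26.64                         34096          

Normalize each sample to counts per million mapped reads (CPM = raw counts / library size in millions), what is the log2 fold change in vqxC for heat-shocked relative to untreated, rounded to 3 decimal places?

CPM(untreated) = 11764 / 14.58 = 806.8587
CPM(heat-shocked) = 34096 / 26.64 = 1279.8799
Fold change = 1279.8799 / 806.8587 = 1.58625
log2(1.58625) = 0.6656

0.666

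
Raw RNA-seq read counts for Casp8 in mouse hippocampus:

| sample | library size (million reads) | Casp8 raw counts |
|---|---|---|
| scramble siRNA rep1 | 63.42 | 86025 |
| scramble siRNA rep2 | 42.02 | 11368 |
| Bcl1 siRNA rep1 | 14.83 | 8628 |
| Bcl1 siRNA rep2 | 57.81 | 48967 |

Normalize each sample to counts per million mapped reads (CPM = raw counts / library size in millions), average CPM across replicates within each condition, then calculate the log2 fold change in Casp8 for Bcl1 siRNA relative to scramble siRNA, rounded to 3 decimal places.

CPM(scramble siRNA rep1) = 86025 / 63.42 = 1356.4333
CPM(scramble siRNA rep2) = 11368 / 42.02 = 270.5378
CPM(Bcl1 siRNA rep1) = 8628 / 14.83 = 581.7937
CPM(Bcl1 siRNA rep2) = 48967 / 57.81 = 847.0334
mean CPM(scramble siRNA) = 813.4856; mean CPM(Bcl1 siRNA) = 714.4135
Fold change = 714.4135 / 813.4856 = 0.87821
log2(0.87821) = -0.1874

-0.187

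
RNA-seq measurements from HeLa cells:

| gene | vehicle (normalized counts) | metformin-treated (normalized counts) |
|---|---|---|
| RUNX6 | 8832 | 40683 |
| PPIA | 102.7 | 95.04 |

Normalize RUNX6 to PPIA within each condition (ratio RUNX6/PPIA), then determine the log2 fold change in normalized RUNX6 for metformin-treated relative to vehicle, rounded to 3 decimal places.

2.315

RUNX6/PPIA (vehicle) = 8832 / 102.7 = 85.998
RUNX6/PPIA (metformin-treated) = 40683 / 95.04 = 428.06
Fold change = 428.06 / 85.998 = 4.9776
log2(4.9776) = 2.3154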